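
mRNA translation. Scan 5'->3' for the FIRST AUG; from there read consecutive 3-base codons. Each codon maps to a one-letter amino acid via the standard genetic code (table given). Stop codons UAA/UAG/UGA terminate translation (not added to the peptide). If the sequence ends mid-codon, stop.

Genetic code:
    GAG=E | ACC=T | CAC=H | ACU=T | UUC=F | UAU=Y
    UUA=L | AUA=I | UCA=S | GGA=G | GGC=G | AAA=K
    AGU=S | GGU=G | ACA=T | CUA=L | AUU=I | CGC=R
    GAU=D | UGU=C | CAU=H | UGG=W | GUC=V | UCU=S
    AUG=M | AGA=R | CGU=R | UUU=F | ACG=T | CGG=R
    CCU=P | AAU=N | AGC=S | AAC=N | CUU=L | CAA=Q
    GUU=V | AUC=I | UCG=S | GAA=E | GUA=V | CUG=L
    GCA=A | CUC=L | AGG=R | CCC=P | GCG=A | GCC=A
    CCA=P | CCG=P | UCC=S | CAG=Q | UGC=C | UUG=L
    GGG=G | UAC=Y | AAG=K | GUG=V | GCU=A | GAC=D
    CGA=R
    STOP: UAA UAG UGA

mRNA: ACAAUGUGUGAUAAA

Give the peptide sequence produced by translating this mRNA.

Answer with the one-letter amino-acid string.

Answer: MCDK

Derivation:
start AUG at pos 3
pos 3: AUG -> M; peptide=M
pos 6: UGU -> C; peptide=MC
pos 9: GAU -> D; peptide=MCD
pos 12: AAA -> K; peptide=MCDK
pos 15: only 0 nt remain (<3), stop (end of mRNA)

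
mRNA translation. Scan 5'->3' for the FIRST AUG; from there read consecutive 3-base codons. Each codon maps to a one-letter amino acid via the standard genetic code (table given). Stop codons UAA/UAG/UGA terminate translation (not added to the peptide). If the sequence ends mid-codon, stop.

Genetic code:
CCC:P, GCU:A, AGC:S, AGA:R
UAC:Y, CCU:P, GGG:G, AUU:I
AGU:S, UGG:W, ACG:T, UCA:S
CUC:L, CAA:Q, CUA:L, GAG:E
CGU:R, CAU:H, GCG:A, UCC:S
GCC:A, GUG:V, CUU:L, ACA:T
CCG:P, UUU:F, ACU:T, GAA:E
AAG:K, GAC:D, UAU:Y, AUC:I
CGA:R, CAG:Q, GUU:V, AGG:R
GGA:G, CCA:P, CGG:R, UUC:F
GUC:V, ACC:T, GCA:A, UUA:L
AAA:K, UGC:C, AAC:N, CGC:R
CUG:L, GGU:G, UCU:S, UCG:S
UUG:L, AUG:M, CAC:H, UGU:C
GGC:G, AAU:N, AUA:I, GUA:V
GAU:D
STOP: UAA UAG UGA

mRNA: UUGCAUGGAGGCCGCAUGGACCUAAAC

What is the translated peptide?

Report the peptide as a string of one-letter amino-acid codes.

start AUG at pos 4
pos 4: AUG -> M; peptide=M
pos 7: GAG -> E; peptide=ME
pos 10: GCC -> A; peptide=MEA
pos 13: GCA -> A; peptide=MEAA
pos 16: UGG -> W; peptide=MEAAW
pos 19: ACC -> T; peptide=MEAAWT
pos 22: UAA -> STOP

Answer: MEAAWT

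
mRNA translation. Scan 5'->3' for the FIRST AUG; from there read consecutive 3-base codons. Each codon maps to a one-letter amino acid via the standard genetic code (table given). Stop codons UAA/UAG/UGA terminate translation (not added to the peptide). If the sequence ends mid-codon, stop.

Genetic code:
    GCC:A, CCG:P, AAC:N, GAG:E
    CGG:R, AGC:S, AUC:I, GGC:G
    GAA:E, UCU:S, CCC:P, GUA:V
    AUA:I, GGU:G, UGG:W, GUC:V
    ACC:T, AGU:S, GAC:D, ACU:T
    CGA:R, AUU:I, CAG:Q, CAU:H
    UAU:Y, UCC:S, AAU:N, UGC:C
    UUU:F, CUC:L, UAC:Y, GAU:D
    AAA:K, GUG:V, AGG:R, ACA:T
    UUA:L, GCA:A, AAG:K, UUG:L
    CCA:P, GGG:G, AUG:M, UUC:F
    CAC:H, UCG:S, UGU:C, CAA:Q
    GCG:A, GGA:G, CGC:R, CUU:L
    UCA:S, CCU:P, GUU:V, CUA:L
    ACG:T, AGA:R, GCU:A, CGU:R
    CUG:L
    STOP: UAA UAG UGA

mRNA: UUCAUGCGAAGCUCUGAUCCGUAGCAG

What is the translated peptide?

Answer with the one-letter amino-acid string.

Answer: MRSSDP

Derivation:
start AUG at pos 3
pos 3: AUG -> M; peptide=M
pos 6: CGA -> R; peptide=MR
pos 9: AGC -> S; peptide=MRS
pos 12: UCU -> S; peptide=MRSS
pos 15: GAU -> D; peptide=MRSSD
pos 18: CCG -> P; peptide=MRSSDP
pos 21: UAG -> STOP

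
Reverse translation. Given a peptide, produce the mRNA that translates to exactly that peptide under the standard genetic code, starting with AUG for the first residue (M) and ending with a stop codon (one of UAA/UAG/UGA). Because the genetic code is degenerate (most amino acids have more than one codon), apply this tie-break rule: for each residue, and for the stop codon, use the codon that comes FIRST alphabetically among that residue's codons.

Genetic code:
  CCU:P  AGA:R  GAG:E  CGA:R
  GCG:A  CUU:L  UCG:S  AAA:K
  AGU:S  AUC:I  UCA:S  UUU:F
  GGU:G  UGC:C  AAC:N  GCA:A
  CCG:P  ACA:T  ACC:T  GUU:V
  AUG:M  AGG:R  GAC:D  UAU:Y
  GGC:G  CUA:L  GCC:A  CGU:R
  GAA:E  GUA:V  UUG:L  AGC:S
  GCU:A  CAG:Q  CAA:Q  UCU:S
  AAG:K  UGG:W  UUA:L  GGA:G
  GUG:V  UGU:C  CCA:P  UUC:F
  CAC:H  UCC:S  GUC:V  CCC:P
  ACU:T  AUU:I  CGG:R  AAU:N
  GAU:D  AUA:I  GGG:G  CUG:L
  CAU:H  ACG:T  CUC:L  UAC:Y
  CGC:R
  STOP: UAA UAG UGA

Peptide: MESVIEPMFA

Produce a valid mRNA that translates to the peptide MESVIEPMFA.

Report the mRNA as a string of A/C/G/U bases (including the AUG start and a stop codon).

residue 1: M -> AUG (start codon)
residue 2: E codons sorted = GAA,GAG -> pick first = GAA
residue 3: S codons sorted = AGC,AGU,UCA,UCC,UCG,UCU -> pick first = AGC
residue 4: V codons sorted = GUA,GUC,GUG,GUU -> pick first = GUA
residue 5: I codons sorted = AUA,AUC,AUU -> pick first = AUA
residue 6: E codons sorted = GAA,GAG -> pick first = GAA
residue 7: P codons sorted = CCA,CCC,CCG,CCU -> pick first = CCA
residue 8: M -> AUG (only codon)
residue 9: F codons sorted = UUC,UUU -> pick first = UUC
residue 10: A codons sorted = GCA,GCC,GCG,GCU -> pick first = GCA
terminator: stop codons sorted = UAA,UAG,UGA -> pick first = UAA

Answer: mRNA: AUGGAAAGCGUAAUAGAACCAAUGUUCGCAUAA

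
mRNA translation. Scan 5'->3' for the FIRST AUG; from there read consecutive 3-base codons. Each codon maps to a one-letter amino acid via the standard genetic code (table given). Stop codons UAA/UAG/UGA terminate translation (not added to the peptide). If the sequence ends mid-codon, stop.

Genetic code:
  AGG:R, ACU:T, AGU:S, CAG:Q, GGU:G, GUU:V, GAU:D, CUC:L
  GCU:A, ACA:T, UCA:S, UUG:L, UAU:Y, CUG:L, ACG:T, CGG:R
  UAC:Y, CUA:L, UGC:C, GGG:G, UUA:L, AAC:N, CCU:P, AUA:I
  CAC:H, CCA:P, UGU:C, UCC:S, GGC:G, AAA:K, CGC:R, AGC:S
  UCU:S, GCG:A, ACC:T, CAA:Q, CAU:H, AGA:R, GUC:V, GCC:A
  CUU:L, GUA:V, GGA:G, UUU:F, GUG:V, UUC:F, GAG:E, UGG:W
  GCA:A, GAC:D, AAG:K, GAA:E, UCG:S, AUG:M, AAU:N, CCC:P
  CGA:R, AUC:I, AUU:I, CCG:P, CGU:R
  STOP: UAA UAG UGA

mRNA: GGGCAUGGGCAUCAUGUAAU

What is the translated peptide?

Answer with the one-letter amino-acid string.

start AUG at pos 4
pos 4: AUG -> M; peptide=M
pos 7: GGC -> G; peptide=MG
pos 10: AUC -> I; peptide=MGI
pos 13: AUG -> M; peptide=MGIM
pos 16: UAA -> STOP

Answer: MGIM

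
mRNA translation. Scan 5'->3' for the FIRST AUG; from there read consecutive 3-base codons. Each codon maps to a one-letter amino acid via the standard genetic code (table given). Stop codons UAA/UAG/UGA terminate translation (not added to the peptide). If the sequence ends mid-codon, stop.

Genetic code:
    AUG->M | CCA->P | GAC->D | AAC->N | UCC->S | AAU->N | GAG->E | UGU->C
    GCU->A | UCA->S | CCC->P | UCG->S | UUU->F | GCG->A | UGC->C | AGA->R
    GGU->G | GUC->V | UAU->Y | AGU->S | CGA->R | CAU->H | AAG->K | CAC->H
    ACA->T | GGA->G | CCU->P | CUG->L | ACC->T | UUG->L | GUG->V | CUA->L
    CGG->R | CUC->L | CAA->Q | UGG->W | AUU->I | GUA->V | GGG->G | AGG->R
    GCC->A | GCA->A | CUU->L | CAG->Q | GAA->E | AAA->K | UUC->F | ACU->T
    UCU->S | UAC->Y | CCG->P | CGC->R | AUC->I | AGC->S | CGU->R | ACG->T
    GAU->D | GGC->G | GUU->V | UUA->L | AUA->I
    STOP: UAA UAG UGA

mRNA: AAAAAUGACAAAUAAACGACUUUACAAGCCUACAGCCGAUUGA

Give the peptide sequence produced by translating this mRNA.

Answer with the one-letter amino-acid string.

start AUG at pos 4
pos 4: AUG -> M; peptide=M
pos 7: ACA -> T; peptide=MT
pos 10: AAU -> N; peptide=MTN
pos 13: AAA -> K; peptide=MTNK
pos 16: CGA -> R; peptide=MTNKR
pos 19: CUU -> L; peptide=MTNKRL
pos 22: UAC -> Y; peptide=MTNKRLY
pos 25: AAG -> K; peptide=MTNKRLYK
pos 28: CCU -> P; peptide=MTNKRLYKP
pos 31: ACA -> T; peptide=MTNKRLYKPT
pos 34: GCC -> A; peptide=MTNKRLYKPTA
pos 37: GAU -> D; peptide=MTNKRLYKPTAD
pos 40: UGA -> STOP

Answer: MTNKRLYKPTAD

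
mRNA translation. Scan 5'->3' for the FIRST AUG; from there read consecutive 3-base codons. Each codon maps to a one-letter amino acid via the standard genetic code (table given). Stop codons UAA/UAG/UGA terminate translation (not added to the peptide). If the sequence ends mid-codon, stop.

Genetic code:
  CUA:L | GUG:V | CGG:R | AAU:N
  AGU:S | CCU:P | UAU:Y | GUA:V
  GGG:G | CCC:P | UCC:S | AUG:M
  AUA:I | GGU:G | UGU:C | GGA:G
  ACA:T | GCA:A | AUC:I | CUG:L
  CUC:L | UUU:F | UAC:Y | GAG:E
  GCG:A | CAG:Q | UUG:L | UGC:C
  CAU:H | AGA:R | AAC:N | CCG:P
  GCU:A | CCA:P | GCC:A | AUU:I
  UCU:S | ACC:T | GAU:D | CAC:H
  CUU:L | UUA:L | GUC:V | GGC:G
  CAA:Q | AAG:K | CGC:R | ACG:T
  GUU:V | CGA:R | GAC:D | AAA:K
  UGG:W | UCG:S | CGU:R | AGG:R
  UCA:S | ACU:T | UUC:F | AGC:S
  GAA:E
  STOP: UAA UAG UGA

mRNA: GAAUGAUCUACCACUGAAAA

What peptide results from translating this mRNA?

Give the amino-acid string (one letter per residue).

Answer: MIYH

Derivation:
start AUG at pos 2
pos 2: AUG -> M; peptide=M
pos 5: AUC -> I; peptide=MI
pos 8: UAC -> Y; peptide=MIY
pos 11: CAC -> H; peptide=MIYH
pos 14: UGA -> STOP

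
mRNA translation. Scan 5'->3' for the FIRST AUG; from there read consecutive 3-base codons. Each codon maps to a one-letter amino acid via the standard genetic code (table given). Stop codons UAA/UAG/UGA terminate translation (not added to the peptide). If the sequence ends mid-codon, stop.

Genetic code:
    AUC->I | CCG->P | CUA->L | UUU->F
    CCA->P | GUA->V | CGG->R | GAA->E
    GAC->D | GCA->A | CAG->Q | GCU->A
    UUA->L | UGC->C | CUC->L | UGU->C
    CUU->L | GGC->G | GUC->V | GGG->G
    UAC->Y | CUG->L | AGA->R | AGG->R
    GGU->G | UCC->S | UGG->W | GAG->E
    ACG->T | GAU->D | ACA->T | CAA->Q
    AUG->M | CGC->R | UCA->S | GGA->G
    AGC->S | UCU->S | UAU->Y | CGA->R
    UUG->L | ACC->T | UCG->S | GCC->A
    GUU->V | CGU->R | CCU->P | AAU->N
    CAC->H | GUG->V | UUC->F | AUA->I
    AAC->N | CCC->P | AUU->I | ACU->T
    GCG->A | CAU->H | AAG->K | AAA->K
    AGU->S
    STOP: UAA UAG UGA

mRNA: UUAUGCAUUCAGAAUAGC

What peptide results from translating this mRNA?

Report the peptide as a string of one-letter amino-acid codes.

Answer: MHSE

Derivation:
start AUG at pos 2
pos 2: AUG -> M; peptide=M
pos 5: CAU -> H; peptide=MH
pos 8: UCA -> S; peptide=MHS
pos 11: GAA -> E; peptide=MHSE
pos 14: UAG -> STOP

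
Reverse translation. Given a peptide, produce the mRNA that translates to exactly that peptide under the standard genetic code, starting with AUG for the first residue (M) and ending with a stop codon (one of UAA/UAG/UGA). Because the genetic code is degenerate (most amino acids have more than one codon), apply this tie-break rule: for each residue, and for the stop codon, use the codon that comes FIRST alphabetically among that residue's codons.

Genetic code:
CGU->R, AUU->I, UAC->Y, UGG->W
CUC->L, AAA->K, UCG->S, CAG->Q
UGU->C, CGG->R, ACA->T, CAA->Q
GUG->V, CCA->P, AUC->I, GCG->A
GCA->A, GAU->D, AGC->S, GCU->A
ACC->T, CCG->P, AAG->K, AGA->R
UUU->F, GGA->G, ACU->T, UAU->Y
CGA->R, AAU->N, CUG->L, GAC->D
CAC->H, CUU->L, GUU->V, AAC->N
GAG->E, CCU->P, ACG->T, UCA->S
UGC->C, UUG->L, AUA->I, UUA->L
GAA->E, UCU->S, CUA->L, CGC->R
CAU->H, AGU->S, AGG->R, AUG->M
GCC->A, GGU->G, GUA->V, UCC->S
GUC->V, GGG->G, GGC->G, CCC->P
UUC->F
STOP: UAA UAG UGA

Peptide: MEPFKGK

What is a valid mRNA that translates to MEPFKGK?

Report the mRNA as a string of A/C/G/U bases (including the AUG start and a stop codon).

Answer: mRNA: AUGGAACCAUUCAAAGGAAAAUAA

Derivation:
residue 1: M -> AUG (start codon)
residue 2: E codons sorted = GAA,GAG -> pick first = GAA
residue 3: P codons sorted = CCA,CCC,CCG,CCU -> pick first = CCA
residue 4: F codons sorted = UUC,UUU -> pick first = UUC
residue 5: K codons sorted = AAA,AAG -> pick first = AAA
residue 6: G codons sorted = GGA,GGC,GGG,GGU -> pick first = GGA
residue 7: K codons sorted = AAA,AAG -> pick first = AAA
terminator: stop codons sorted = UAA,UAG,UGA -> pick first = UAA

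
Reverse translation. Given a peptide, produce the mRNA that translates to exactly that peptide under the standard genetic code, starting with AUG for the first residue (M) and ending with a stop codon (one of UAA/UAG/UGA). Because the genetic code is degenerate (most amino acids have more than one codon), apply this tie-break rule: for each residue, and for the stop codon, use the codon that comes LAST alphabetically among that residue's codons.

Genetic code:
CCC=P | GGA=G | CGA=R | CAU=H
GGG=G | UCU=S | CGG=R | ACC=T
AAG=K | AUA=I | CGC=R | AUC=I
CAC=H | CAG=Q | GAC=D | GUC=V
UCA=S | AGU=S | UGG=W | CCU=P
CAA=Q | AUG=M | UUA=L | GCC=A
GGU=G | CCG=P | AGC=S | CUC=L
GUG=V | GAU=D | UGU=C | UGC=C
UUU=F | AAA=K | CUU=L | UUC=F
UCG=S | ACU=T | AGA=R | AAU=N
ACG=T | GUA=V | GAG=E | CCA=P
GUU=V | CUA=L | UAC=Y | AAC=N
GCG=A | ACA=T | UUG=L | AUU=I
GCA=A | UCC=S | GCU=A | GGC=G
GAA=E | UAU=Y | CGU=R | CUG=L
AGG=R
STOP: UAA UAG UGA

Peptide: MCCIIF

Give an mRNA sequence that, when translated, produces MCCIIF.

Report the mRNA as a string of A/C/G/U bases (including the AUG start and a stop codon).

Answer: mRNA: AUGUGUUGUAUUAUUUUUUGA

Derivation:
residue 1: M -> AUG (start codon)
residue 2: C codons sorted = UGC,UGU -> pick last = UGU
residue 3: C codons sorted = UGC,UGU -> pick last = UGU
residue 4: I codons sorted = AUA,AUC,AUU -> pick last = AUU
residue 5: I codons sorted = AUA,AUC,AUU -> pick last = AUU
residue 6: F codons sorted = UUC,UUU -> pick last = UUU
terminator: stop codons sorted = UAA,UAG,UGA -> pick last = UGA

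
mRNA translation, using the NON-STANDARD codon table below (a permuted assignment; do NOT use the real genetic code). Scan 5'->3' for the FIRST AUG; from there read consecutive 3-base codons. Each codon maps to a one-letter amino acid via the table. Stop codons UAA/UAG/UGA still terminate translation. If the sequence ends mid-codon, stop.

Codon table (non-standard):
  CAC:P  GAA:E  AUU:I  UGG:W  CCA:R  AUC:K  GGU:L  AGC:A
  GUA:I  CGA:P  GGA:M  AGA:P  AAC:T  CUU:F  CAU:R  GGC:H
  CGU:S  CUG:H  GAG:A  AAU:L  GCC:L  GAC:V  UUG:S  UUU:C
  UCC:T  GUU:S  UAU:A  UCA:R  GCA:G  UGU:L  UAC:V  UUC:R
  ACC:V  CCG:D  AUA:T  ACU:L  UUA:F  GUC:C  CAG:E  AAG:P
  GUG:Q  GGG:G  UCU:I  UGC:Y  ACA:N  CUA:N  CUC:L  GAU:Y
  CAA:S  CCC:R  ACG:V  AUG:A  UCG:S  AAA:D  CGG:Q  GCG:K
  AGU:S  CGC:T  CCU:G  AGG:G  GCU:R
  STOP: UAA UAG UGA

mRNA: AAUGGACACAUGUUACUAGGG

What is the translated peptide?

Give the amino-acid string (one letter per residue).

start AUG at pos 1
pos 1: AUG -> A; peptide=A
pos 4: GAC -> V; peptide=AV
pos 7: ACA -> N; peptide=AVN
pos 10: UGU -> L; peptide=AVNL
pos 13: UAC -> V; peptide=AVNLV
pos 16: UAG -> STOP

Answer: AVNLV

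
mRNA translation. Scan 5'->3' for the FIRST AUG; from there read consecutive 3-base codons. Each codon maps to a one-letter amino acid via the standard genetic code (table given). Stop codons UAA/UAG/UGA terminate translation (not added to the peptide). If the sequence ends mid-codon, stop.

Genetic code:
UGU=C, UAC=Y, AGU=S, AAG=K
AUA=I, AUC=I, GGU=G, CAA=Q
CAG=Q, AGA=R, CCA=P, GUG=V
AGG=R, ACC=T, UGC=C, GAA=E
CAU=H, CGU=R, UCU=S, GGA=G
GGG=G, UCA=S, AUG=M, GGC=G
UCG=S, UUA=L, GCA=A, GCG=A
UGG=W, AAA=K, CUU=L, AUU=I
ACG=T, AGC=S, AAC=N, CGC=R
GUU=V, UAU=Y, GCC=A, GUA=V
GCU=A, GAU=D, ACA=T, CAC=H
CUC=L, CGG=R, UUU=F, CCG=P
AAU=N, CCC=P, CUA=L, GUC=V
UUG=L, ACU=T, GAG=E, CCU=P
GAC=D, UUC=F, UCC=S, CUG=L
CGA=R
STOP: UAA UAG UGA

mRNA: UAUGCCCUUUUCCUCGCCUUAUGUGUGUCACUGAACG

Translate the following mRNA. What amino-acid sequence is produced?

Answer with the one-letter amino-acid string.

start AUG at pos 1
pos 1: AUG -> M; peptide=M
pos 4: CCC -> P; peptide=MP
pos 7: UUU -> F; peptide=MPF
pos 10: UCC -> S; peptide=MPFS
pos 13: UCG -> S; peptide=MPFSS
pos 16: CCU -> P; peptide=MPFSSP
pos 19: UAU -> Y; peptide=MPFSSPY
pos 22: GUG -> V; peptide=MPFSSPYV
pos 25: UGU -> C; peptide=MPFSSPYVC
pos 28: CAC -> H; peptide=MPFSSPYVCH
pos 31: UGA -> STOP

Answer: MPFSSPYVCH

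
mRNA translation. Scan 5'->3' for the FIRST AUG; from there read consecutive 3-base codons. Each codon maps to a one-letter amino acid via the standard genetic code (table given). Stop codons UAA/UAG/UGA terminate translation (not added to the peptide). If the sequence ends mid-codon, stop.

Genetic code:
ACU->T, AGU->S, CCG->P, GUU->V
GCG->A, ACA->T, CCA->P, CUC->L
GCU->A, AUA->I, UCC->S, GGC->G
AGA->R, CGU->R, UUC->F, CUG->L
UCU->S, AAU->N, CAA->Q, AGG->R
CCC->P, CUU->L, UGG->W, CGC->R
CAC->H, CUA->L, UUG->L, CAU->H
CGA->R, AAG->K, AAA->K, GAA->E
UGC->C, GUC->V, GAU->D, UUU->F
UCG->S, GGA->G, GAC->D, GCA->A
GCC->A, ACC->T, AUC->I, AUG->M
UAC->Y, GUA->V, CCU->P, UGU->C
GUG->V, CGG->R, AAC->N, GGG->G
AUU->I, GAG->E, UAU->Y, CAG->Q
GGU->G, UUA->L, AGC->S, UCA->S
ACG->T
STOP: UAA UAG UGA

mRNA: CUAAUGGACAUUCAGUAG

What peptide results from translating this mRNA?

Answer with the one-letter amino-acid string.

start AUG at pos 3
pos 3: AUG -> M; peptide=M
pos 6: GAC -> D; peptide=MD
pos 9: AUU -> I; peptide=MDI
pos 12: CAG -> Q; peptide=MDIQ
pos 15: UAG -> STOP

Answer: MDIQ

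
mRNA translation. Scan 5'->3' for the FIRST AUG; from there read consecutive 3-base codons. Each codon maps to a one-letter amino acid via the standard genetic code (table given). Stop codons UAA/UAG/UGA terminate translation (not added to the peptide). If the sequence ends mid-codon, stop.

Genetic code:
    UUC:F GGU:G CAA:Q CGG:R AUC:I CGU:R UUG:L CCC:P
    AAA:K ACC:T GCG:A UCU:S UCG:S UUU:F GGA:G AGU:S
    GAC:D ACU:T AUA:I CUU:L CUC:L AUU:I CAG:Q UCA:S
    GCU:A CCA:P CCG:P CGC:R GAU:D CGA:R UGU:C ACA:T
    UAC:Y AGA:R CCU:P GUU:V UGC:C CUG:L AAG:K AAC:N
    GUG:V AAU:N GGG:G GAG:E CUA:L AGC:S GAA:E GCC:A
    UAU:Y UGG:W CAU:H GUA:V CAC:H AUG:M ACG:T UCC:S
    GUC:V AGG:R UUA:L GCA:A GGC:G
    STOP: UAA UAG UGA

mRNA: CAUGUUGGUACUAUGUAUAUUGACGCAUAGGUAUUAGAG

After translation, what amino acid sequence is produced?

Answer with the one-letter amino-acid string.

start AUG at pos 1
pos 1: AUG -> M; peptide=M
pos 4: UUG -> L; peptide=ML
pos 7: GUA -> V; peptide=MLV
pos 10: CUA -> L; peptide=MLVL
pos 13: UGU -> C; peptide=MLVLC
pos 16: AUA -> I; peptide=MLVLCI
pos 19: UUG -> L; peptide=MLVLCIL
pos 22: ACG -> T; peptide=MLVLCILT
pos 25: CAU -> H; peptide=MLVLCILTH
pos 28: AGG -> R; peptide=MLVLCILTHR
pos 31: UAU -> Y; peptide=MLVLCILTHRY
pos 34: UAG -> STOP

Answer: MLVLCILTHRY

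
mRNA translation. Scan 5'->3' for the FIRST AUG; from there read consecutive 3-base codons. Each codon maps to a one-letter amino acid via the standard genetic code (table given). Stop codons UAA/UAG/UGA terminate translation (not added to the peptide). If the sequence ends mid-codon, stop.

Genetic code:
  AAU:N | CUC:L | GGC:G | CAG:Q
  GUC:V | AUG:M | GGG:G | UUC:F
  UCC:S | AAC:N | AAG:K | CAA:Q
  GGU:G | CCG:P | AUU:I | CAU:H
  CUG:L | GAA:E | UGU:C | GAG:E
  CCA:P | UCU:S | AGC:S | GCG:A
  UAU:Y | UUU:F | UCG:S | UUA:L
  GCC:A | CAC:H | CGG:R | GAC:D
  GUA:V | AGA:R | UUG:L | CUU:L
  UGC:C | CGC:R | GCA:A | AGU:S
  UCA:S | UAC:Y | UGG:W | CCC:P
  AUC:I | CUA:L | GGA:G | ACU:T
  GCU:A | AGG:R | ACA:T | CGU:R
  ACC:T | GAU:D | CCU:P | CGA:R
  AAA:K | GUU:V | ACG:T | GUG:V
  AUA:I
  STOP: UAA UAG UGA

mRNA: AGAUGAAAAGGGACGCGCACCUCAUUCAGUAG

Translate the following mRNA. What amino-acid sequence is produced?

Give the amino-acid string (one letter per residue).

Answer: MKRDAHLIQ

Derivation:
start AUG at pos 2
pos 2: AUG -> M; peptide=M
pos 5: AAA -> K; peptide=MK
pos 8: AGG -> R; peptide=MKR
pos 11: GAC -> D; peptide=MKRD
pos 14: GCG -> A; peptide=MKRDA
pos 17: CAC -> H; peptide=MKRDAH
pos 20: CUC -> L; peptide=MKRDAHL
pos 23: AUU -> I; peptide=MKRDAHLI
pos 26: CAG -> Q; peptide=MKRDAHLIQ
pos 29: UAG -> STOP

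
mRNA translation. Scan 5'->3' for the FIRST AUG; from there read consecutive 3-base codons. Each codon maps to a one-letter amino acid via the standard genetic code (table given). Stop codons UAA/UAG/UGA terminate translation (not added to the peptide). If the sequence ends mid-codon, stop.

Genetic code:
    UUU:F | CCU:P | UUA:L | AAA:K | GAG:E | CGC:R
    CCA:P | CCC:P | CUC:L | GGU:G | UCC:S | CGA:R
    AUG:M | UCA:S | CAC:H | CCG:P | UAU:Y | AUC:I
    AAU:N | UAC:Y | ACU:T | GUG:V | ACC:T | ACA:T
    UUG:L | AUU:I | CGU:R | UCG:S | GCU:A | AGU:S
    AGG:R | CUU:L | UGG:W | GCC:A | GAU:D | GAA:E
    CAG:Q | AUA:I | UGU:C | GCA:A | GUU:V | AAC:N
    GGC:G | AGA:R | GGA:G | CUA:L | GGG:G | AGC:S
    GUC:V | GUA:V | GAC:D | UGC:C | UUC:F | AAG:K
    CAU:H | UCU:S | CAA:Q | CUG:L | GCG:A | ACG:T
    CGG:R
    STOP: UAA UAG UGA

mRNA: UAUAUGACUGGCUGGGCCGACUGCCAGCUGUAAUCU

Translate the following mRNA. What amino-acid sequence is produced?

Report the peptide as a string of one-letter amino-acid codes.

Answer: MTGWADCQL

Derivation:
start AUG at pos 3
pos 3: AUG -> M; peptide=M
pos 6: ACU -> T; peptide=MT
pos 9: GGC -> G; peptide=MTG
pos 12: UGG -> W; peptide=MTGW
pos 15: GCC -> A; peptide=MTGWA
pos 18: GAC -> D; peptide=MTGWAD
pos 21: UGC -> C; peptide=MTGWADC
pos 24: CAG -> Q; peptide=MTGWADCQ
pos 27: CUG -> L; peptide=MTGWADCQL
pos 30: UAA -> STOP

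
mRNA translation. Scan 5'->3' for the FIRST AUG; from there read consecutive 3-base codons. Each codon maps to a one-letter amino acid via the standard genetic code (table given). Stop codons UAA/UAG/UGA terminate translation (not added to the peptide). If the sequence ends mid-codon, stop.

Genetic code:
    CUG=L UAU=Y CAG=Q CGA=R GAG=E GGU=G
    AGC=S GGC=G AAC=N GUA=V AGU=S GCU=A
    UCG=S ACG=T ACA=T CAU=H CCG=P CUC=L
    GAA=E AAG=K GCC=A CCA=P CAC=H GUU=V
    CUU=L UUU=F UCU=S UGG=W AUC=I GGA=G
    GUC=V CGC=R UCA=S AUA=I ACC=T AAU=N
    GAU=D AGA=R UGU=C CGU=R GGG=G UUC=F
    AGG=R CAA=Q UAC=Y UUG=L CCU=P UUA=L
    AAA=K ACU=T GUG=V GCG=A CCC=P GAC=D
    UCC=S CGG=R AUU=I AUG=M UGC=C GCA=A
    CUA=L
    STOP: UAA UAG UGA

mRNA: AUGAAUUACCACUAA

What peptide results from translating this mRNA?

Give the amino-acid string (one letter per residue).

start AUG at pos 0
pos 0: AUG -> M; peptide=M
pos 3: AAU -> N; peptide=MN
pos 6: UAC -> Y; peptide=MNY
pos 9: CAC -> H; peptide=MNYH
pos 12: UAA -> STOP

Answer: MNYH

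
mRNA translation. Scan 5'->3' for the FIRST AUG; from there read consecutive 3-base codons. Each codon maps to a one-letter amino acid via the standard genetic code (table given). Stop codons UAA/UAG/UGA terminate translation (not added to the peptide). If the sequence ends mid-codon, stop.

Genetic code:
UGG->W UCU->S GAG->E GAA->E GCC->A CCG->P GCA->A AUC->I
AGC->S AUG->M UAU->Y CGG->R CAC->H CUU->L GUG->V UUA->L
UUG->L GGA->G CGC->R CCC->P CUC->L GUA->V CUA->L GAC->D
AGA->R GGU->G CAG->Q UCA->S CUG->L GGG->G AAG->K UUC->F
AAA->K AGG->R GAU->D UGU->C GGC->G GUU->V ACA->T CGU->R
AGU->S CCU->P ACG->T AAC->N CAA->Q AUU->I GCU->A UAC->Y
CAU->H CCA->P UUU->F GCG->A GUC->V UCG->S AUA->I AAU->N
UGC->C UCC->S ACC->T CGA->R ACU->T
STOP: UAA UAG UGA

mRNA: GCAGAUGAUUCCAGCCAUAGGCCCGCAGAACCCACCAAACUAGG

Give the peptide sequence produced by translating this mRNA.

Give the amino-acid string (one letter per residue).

start AUG at pos 4
pos 4: AUG -> M; peptide=M
pos 7: AUU -> I; peptide=MI
pos 10: CCA -> P; peptide=MIP
pos 13: GCC -> A; peptide=MIPA
pos 16: AUA -> I; peptide=MIPAI
pos 19: GGC -> G; peptide=MIPAIG
pos 22: CCG -> P; peptide=MIPAIGP
pos 25: CAG -> Q; peptide=MIPAIGPQ
pos 28: AAC -> N; peptide=MIPAIGPQN
pos 31: CCA -> P; peptide=MIPAIGPQNP
pos 34: CCA -> P; peptide=MIPAIGPQNPP
pos 37: AAC -> N; peptide=MIPAIGPQNPPN
pos 40: UAG -> STOP

Answer: MIPAIGPQNPPN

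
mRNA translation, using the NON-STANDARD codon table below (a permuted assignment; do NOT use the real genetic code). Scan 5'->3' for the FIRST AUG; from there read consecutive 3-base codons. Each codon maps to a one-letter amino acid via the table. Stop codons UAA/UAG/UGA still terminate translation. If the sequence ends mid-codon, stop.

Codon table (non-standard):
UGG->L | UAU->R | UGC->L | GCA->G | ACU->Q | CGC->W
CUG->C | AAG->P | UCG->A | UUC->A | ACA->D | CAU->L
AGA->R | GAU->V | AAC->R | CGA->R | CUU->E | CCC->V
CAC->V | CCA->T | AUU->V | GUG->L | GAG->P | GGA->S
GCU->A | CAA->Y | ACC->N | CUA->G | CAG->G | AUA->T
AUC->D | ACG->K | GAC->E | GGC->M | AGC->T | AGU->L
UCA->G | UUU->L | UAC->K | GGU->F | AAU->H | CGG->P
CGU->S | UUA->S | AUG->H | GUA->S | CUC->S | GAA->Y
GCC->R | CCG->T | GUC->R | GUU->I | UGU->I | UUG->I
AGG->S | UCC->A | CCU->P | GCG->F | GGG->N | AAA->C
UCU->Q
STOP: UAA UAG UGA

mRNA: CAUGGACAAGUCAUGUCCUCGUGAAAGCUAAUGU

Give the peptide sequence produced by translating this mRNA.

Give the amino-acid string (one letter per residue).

Answer: HEPGIPSYT

Derivation:
start AUG at pos 1
pos 1: AUG -> H; peptide=H
pos 4: GAC -> E; peptide=HE
pos 7: AAG -> P; peptide=HEP
pos 10: UCA -> G; peptide=HEPG
pos 13: UGU -> I; peptide=HEPGI
pos 16: CCU -> P; peptide=HEPGIP
pos 19: CGU -> S; peptide=HEPGIPS
pos 22: GAA -> Y; peptide=HEPGIPSY
pos 25: AGC -> T; peptide=HEPGIPSYT
pos 28: UAA -> STOP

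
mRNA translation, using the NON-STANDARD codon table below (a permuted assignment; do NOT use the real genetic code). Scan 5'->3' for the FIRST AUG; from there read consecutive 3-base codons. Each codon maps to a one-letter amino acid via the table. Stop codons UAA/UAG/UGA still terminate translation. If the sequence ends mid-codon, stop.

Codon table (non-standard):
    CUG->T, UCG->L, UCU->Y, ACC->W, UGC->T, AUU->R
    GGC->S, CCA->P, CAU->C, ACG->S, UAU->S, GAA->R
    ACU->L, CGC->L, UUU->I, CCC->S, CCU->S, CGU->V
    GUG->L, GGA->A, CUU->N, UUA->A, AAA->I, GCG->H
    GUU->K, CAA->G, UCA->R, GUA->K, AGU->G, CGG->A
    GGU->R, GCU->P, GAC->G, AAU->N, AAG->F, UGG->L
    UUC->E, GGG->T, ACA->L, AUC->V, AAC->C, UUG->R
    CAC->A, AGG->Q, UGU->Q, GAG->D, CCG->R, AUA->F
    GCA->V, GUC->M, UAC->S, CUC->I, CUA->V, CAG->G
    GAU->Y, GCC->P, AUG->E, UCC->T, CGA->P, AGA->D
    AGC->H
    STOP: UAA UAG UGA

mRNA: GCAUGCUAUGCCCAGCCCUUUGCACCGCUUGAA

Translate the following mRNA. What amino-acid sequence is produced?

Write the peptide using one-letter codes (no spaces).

Answer: EVTPPNTWP

Derivation:
start AUG at pos 2
pos 2: AUG -> E; peptide=E
pos 5: CUA -> V; peptide=EV
pos 8: UGC -> T; peptide=EVT
pos 11: CCA -> P; peptide=EVTP
pos 14: GCC -> P; peptide=EVTPP
pos 17: CUU -> N; peptide=EVTPPN
pos 20: UGC -> T; peptide=EVTPPNT
pos 23: ACC -> W; peptide=EVTPPNTW
pos 26: GCU -> P; peptide=EVTPPNTWP
pos 29: UGA -> STOP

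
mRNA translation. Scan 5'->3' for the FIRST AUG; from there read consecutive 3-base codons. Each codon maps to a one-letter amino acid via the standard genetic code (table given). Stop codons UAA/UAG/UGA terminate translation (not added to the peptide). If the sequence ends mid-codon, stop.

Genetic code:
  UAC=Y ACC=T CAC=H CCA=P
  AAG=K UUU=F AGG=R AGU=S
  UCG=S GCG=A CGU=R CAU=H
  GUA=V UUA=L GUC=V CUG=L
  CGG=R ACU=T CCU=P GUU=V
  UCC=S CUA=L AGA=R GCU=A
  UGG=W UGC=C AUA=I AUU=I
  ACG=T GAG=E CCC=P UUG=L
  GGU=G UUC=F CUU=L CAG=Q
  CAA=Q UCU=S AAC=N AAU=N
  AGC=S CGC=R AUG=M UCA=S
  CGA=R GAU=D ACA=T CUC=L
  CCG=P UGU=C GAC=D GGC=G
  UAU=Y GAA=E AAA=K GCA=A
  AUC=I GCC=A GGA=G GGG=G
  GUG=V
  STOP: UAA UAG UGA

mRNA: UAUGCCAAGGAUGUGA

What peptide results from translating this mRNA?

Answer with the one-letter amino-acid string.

Answer: MPRM

Derivation:
start AUG at pos 1
pos 1: AUG -> M; peptide=M
pos 4: CCA -> P; peptide=MP
pos 7: AGG -> R; peptide=MPR
pos 10: AUG -> M; peptide=MPRM
pos 13: UGA -> STOP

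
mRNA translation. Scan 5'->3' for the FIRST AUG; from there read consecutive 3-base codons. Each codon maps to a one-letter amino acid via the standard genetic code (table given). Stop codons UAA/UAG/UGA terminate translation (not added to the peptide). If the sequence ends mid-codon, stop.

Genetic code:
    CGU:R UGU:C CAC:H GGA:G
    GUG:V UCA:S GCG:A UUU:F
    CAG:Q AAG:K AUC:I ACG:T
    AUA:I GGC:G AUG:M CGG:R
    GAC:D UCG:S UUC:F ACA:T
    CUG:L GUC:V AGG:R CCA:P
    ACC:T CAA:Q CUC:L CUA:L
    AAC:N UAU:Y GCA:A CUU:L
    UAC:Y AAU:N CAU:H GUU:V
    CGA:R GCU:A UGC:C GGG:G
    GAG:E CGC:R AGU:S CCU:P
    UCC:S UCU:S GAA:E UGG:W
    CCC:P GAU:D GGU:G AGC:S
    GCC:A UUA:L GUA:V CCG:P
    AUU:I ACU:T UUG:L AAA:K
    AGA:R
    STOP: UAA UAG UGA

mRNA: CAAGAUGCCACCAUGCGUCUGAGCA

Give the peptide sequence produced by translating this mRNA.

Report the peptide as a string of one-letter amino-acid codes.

Answer: MPPCV

Derivation:
start AUG at pos 4
pos 4: AUG -> M; peptide=M
pos 7: CCA -> P; peptide=MP
pos 10: CCA -> P; peptide=MPP
pos 13: UGC -> C; peptide=MPPC
pos 16: GUC -> V; peptide=MPPCV
pos 19: UGA -> STOP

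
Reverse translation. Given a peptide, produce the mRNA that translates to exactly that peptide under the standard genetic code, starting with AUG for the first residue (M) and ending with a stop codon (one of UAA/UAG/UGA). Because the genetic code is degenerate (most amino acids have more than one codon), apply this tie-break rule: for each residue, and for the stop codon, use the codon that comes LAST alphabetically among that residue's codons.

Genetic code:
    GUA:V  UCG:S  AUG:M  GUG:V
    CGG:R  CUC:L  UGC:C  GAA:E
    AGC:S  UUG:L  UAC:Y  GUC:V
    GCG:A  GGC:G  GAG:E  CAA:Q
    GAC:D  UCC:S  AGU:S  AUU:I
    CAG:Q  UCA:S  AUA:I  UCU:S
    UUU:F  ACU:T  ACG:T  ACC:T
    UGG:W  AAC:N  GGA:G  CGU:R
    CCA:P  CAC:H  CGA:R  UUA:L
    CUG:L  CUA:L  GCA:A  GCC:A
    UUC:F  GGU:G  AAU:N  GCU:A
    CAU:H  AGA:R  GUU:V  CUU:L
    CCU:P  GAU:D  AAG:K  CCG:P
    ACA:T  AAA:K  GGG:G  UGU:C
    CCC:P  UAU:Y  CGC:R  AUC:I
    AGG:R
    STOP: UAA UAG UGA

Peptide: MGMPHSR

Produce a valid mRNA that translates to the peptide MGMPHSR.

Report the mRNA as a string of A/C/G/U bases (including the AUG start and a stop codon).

Answer: mRNA: AUGGGUAUGCCUCAUUCUCGUUGA

Derivation:
residue 1: M -> AUG (start codon)
residue 2: G codons sorted = GGA,GGC,GGG,GGU -> pick last = GGU
residue 3: M -> AUG (only codon)
residue 4: P codons sorted = CCA,CCC,CCG,CCU -> pick last = CCU
residue 5: H codons sorted = CAC,CAU -> pick last = CAU
residue 6: S codons sorted = AGC,AGU,UCA,UCC,UCG,UCU -> pick last = UCU
residue 7: R codons sorted = AGA,AGG,CGA,CGC,CGG,CGU -> pick last = CGU
terminator: stop codons sorted = UAA,UAG,UGA -> pick last = UGA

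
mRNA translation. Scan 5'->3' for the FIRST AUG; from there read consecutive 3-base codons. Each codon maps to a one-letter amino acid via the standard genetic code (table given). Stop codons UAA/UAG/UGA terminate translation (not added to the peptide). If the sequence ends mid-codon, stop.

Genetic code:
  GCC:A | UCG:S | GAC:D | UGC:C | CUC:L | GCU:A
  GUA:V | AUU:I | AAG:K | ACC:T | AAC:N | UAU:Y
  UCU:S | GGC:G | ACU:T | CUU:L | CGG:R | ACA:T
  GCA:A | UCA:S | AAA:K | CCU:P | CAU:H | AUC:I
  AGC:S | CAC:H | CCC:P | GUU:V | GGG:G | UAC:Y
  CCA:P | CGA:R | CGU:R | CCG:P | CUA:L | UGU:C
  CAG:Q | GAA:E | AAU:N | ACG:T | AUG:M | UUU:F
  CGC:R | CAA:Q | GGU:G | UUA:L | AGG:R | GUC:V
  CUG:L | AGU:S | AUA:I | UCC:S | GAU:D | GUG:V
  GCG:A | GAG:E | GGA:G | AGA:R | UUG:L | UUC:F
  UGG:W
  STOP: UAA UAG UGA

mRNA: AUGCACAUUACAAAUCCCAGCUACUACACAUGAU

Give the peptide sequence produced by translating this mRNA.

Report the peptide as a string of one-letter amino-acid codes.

start AUG at pos 0
pos 0: AUG -> M; peptide=M
pos 3: CAC -> H; peptide=MH
pos 6: AUU -> I; peptide=MHI
pos 9: ACA -> T; peptide=MHIT
pos 12: AAU -> N; peptide=MHITN
pos 15: CCC -> P; peptide=MHITNP
pos 18: AGC -> S; peptide=MHITNPS
pos 21: UAC -> Y; peptide=MHITNPSY
pos 24: UAC -> Y; peptide=MHITNPSYY
pos 27: ACA -> T; peptide=MHITNPSYYT
pos 30: UGA -> STOP

Answer: MHITNPSYYT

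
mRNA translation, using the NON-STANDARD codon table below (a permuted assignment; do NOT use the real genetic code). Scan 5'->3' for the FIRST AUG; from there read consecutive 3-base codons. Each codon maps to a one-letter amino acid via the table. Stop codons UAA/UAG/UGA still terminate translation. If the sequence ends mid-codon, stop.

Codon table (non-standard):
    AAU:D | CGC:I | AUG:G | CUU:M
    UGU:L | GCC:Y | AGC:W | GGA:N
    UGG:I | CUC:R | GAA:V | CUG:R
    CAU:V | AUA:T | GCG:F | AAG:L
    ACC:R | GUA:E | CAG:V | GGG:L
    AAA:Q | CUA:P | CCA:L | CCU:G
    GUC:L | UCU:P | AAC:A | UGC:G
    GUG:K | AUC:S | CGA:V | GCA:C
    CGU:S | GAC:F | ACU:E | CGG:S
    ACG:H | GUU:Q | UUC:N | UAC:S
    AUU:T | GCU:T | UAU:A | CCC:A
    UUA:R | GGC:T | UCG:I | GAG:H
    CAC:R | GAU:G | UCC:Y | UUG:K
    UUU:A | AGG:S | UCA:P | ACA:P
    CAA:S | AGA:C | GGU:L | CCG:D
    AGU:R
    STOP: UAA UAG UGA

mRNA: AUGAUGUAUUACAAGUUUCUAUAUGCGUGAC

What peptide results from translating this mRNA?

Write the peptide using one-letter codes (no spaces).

start AUG at pos 0
pos 0: AUG -> G; peptide=G
pos 3: AUG -> G; peptide=GG
pos 6: UAU -> A; peptide=GGA
pos 9: UAC -> S; peptide=GGAS
pos 12: AAG -> L; peptide=GGASL
pos 15: UUU -> A; peptide=GGASLA
pos 18: CUA -> P; peptide=GGASLAP
pos 21: UAU -> A; peptide=GGASLAPA
pos 24: GCG -> F; peptide=GGASLAPAF
pos 27: UGA -> STOP

Answer: GGASLAPAF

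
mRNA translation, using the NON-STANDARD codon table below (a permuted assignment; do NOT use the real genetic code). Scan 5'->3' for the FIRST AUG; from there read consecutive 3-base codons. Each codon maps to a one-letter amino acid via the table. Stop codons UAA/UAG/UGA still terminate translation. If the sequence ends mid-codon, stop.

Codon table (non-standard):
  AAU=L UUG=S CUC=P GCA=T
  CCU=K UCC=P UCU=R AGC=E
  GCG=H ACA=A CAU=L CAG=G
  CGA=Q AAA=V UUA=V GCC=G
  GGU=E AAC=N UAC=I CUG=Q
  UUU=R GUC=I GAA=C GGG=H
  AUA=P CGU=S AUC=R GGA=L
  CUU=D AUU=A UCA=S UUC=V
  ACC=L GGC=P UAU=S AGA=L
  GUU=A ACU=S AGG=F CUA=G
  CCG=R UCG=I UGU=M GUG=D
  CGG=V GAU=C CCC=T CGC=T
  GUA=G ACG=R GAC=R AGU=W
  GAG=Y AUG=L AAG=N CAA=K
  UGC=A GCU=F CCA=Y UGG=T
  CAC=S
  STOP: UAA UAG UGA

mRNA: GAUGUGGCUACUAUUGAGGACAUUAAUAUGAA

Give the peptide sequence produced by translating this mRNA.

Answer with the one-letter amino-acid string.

Answer: LTGGSFAVP

Derivation:
start AUG at pos 1
pos 1: AUG -> L; peptide=L
pos 4: UGG -> T; peptide=LT
pos 7: CUA -> G; peptide=LTG
pos 10: CUA -> G; peptide=LTGG
pos 13: UUG -> S; peptide=LTGGS
pos 16: AGG -> F; peptide=LTGGSF
pos 19: ACA -> A; peptide=LTGGSFA
pos 22: UUA -> V; peptide=LTGGSFAV
pos 25: AUA -> P; peptide=LTGGSFAVP
pos 28: UGA -> STOP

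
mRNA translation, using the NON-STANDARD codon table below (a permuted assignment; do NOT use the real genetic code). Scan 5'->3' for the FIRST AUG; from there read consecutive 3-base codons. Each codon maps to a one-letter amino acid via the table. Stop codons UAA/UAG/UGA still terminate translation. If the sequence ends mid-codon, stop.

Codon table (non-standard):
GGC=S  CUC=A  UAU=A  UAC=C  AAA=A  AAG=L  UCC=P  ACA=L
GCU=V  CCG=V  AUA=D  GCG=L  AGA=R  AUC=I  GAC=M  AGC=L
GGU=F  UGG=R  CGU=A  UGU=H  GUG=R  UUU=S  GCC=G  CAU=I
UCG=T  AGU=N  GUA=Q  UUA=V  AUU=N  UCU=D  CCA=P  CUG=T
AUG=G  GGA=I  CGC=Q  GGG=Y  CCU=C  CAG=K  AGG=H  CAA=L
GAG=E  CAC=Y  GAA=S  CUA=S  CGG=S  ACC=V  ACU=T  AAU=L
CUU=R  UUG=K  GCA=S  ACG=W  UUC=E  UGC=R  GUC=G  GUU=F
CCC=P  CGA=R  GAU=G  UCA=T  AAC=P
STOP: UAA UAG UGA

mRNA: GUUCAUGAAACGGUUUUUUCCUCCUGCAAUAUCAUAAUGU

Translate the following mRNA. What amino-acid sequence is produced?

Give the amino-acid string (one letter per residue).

start AUG at pos 4
pos 4: AUG -> G; peptide=G
pos 7: AAA -> A; peptide=GA
pos 10: CGG -> S; peptide=GAS
pos 13: UUU -> S; peptide=GASS
pos 16: UUU -> S; peptide=GASSS
pos 19: CCU -> C; peptide=GASSSC
pos 22: CCU -> C; peptide=GASSSCC
pos 25: GCA -> S; peptide=GASSSCCS
pos 28: AUA -> D; peptide=GASSSCCSD
pos 31: UCA -> T; peptide=GASSSCCSDT
pos 34: UAA -> STOP

Answer: GASSSCCSDT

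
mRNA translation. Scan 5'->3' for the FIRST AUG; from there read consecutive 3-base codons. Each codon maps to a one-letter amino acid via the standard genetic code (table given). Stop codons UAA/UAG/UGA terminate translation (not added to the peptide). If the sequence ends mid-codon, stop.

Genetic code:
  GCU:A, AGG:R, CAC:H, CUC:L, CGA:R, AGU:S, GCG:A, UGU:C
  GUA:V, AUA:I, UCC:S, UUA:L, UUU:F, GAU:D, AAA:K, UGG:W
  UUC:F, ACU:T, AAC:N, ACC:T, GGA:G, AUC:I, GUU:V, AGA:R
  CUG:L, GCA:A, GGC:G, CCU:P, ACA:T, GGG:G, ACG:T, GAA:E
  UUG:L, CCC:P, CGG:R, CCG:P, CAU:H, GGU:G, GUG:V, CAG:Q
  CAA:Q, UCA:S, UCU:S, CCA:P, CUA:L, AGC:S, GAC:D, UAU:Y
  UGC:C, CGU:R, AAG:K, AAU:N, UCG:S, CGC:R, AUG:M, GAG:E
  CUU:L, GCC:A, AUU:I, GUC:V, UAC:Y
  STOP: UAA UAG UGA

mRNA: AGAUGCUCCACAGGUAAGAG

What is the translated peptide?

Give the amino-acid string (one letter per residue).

Answer: MLHR

Derivation:
start AUG at pos 2
pos 2: AUG -> M; peptide=M
pos 5: CUC -> L; peptide=ML
pos 8: CAC -> H; peptide=MLH
pos 11: AGG -> R; peptide=MLHR
pos 14: UAA -> STOP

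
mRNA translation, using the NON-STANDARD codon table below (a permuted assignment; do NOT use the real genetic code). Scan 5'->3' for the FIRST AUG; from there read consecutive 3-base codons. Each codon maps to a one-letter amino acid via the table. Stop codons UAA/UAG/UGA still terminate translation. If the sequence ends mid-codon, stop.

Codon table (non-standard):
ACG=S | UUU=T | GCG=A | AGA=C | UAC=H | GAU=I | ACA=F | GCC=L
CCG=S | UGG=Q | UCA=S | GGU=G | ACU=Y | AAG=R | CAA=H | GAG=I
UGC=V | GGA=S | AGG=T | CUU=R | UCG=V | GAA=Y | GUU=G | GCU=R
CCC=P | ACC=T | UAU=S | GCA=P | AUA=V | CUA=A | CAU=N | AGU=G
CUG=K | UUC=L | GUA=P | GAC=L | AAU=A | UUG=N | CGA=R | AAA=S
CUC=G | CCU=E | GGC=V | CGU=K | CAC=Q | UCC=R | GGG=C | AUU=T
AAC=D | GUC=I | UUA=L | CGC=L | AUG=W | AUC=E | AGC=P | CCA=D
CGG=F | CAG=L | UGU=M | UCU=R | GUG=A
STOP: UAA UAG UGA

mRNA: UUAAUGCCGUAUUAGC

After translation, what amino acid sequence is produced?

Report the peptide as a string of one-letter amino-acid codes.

start AUG at pos 3
pos 3: AUG -> W; peptide=W
pos 6: CCG -> S; peptide=WS
pos 9: UAU -> S; peptide=WSS
pos 12: UAG -> STOP

Answer: WSS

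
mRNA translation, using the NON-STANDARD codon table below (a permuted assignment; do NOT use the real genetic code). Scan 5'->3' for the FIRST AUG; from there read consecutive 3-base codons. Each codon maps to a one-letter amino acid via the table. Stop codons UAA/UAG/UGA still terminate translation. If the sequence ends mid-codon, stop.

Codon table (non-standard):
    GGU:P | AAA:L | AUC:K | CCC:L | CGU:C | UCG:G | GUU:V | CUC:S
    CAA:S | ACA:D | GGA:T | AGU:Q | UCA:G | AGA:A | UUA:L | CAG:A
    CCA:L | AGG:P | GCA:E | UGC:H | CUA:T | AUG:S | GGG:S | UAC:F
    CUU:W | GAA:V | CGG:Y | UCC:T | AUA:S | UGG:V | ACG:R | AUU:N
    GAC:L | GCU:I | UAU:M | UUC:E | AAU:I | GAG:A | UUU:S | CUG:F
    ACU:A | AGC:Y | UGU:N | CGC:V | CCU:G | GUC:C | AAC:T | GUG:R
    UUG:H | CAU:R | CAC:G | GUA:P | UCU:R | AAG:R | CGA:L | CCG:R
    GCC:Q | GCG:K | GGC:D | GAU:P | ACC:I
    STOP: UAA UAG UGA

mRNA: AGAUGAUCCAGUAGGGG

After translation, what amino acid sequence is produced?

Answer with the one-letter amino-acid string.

start AUG at pos 2
pos 2: AUG -> S; peptide=S
pos 5: AUC -> K; peptide=SK
pos 8: CAG -> A; peptide=SKA
pos 11: UAG -> STOP

Answer: SKA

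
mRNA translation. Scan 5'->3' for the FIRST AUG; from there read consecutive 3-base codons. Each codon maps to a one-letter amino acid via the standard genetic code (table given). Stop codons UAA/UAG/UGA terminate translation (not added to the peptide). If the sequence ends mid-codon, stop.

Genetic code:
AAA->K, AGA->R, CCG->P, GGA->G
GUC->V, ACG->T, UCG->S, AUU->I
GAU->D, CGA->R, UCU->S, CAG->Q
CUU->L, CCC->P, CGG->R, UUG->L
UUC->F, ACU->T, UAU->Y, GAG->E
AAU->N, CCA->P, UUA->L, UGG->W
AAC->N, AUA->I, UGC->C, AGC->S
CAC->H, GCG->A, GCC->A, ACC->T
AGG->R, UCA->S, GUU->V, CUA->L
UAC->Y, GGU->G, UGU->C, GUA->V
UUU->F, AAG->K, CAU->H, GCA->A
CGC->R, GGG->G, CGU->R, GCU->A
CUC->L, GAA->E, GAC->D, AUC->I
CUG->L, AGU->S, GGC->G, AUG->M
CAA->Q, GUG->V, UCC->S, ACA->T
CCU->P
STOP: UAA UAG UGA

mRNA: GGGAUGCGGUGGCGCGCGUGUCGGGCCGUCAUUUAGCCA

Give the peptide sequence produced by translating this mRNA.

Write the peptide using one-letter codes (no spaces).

Answer: MRWRACRAVI

Derivation:
start AUG at pos 3
pos 3: AUG -> M; peptide=M
pos 6: CGG -> R; peptide=MR
pos 9: UGG -> W; peptide=MRW
pos 12: CGC -> R; peptide=MRWR
pos 15: GCG -> A; peptide=MRWRA
pos 18: UGU -> C; peptide=MRWRAC
pos 21: CGG -> R; peptide=MRWRACR
pos 24: GCC -> A; peptide=MRWRACRA
pos 27: GUC -> V; peptide=MRWRACRAV
pos 30: AUU -> I; peptide=MRWRACRAVI
pos 33: UAG -> STOP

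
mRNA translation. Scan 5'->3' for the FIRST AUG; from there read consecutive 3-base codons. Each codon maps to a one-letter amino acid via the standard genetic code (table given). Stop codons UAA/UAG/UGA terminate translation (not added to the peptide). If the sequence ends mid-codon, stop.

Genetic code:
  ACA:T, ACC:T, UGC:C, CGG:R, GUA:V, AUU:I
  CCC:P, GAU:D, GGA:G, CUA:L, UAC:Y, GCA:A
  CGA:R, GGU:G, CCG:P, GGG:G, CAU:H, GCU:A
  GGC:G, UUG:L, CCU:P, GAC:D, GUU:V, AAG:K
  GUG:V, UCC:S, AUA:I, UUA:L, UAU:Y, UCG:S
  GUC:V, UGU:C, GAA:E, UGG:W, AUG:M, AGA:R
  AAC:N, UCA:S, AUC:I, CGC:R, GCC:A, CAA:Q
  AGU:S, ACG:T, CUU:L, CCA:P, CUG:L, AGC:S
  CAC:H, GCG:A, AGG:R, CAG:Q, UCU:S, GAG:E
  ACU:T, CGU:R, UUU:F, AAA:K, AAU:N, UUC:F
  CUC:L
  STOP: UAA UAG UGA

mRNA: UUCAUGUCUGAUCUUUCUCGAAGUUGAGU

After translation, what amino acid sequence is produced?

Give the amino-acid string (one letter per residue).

start AUG at pos 3
pos 3: AUG -> M; peptide=M
pos 6: UCU -> S; peptide=MS
pos 9: GAU -> D; peptide=MSD
pos 12: CUU -> L; peptide=MSDL
pos 15: UCU -> S; peptide=MSDLS
pos 18: CGA -> R; peptide=MSDLSR
pos 21: AGU -> S; peptide=MSDLSRS
pos 24: UGA -> STOP

Answer: MSDLSRS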